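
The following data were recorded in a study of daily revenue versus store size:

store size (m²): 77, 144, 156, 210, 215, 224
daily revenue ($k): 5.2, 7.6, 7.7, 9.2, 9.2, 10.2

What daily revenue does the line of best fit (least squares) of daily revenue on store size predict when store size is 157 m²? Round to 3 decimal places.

n = 6, Σx = 1026, Σy = 49.1, Σxy = 8890.8, Σx² = 191502
Sxx = Σx² − (Σx)²/n = 191502 − 175446 = 16056
Sxy = Σxy − (Σx)(Σy)/n = 8890.8 − 8396.1 = 494.7
b = Sxy/Sxx = 494.7/16056 = 0.030811
a = ȳ − b·x̄ = 8.183333 − 0.030811·171 = 2.914667
ŷ(157) = a + b·157 = 2.914667 + 0.030811·157 = 7.751981

7.752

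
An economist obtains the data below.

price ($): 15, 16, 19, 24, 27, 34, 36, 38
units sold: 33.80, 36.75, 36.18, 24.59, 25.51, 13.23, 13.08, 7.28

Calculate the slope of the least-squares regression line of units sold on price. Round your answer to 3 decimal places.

n = 8, Σx = 209, Σy = 190.42, Σxy = 4258.69, Σx² = 6043
Sxx = Σx² − (Σx)²/n = 6043 − 5460.125 = 582.875
Sxy = Σxy − (Σx)(Σy)/n = 4258.69 − 4974.7225 = -716.0325
b = Sxy/Sxx = -716.0325/582.875 = -1.228449

-1.228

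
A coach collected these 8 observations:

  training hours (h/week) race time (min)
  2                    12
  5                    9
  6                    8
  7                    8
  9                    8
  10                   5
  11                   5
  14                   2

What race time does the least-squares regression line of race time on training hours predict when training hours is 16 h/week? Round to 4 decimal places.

0.8850

n = 8, Σx = 64, Σy = 57, Σxy = 378, Σx² = 612
Sxx = Σx² − (Σx)²/n = 612 − 512 = 100
Sxy = Σxy − (Σx)(Σy)/n = 378 − 456 = -78
b = Sxy/Sxx = -78/100 = -0.78
a = ȳ − b·x̄ = 7.125 − (-0.78)·8 = 13.365
ŷ(16) = a + b·16 = 13.365 + (-0.78)·16 = 0.885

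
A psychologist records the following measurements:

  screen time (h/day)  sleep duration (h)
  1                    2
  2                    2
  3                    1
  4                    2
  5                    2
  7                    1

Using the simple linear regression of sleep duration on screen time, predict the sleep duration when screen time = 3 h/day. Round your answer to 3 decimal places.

n = 6, Σx = 22, Σy = 10, Σxy = 34, Σx² = 104
Sxx = Σx² − (Σx)²/n = 104 − 80.666667 = 23.333333
Sxy = Σxy − (Σx)(Σy)/n = 34 − 36.666667 = -2.666667
b = Sxy/Sxx = -2.666667/23.333333 = -0.114286
a = ȳ − b·x̄ = 1.666667 − (-0.114286)·3.666667 = 2.085714
ŷ(3) = a + b·3 = 2.085714 + (-0.114286)·3 = 1.742857

1.743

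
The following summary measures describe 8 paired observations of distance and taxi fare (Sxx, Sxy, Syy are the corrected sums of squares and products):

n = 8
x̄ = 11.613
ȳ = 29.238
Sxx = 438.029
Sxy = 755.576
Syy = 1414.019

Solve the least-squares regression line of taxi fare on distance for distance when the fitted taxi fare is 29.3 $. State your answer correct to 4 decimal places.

11.6489

b = Sxy/Sxx = 755.576/438.029 = 1.724945
a = ȳ − b·x̄ = 29.238 − 1.724945·11.613 = 9.206212
Set a + b·x = 29.3: x = (29.3 − 9.206212) / 1.724945 = 11.648943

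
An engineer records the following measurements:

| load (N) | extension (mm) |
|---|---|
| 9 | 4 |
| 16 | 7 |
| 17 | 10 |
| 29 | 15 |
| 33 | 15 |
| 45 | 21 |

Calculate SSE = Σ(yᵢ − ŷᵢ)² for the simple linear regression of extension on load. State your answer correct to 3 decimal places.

n = 6, Σx = 149, Σy = 72, Σxy = 2193, Σx² = 4581, Σy² = 1056
Sxx = Σx² − (Σx)²/n = 4581 − 3700.166667 = 880.833333
Sxy = Σxy − (Σx)(Σy)/n = 2193 − 1788 = 405
Syy = Σy² − (Σy)²/n = 1056 − 864 = 192
b = Sxy/Sxx = 405/880.833333 = 0.459792
SSE = Syy − b·Sxy = 192 − 0.459792·405 = 5.784295

5.784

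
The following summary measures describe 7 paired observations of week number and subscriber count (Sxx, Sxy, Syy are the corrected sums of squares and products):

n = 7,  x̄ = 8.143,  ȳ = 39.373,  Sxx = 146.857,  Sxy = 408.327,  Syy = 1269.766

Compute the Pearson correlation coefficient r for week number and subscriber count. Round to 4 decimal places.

0.9456

r = Sxy/√(Sxx·Syy) = 408.327/√(186474.025462) = 408.327/431.826383 = 0.945581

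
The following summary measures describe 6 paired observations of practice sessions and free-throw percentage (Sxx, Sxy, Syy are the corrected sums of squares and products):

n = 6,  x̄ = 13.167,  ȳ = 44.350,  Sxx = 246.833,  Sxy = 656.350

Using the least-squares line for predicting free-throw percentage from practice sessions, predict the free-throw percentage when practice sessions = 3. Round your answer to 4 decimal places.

b = Sxy/Sxx = 656.35/246.833 = 2.659085
a = ȳ − b·x̄ = 44.35 − 2.659085·13.167 = 9.337824
ŷ(3) = a + b·3 = 9.337824 + 2.659085·3 = 17.315080

17.3151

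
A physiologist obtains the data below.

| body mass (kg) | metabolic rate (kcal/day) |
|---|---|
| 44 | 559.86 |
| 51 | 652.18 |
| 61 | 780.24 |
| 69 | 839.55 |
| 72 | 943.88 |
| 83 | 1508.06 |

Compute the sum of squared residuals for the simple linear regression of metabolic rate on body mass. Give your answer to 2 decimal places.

96407.76

n = 6, Σx = 380, Σy = 5283.77, Σxy = 356546.95, Σx² = 25092, Σy² = 5217555.0501
Sxx = Σx² − (Σx)²/n = 25092 − 24066.666667 = 1025.333333
Sxy = Σxy − (Σx)(Σy)/n = 356546.95 − 334638.766667 = 21908.183333
Syy = Σy² − (Σy)²/n = 5217555.0501 − 4653037.568817 = 564517.481283
b = Sxy/Sxx = 21908.183333/1025.333333 = 21.366889
SSE = Syy − b·Sxy = 564517.481283 − 21.366889·21908.183333 = 96407.763825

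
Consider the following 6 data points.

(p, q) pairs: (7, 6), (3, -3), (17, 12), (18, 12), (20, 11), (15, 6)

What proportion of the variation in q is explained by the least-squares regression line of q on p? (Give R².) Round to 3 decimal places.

0.810

n = 6, Σx = 80, Σy = 44, Σxy = 763, Σx² = 1296, Σy² = 490
Sxx = Σx² − (Σx)²/n = 1296 − 1066.666667 = 229.333333
Sxy = Σxy − (Σx)(Σy)/n = 763 − 586.666667 = 176.333333
Syy = Σy² − (Σy)²/n = 490 − 322.666667 = 167.333333
R² = Sxy²/(Sxx·Syy) = (176.333333)²/(229.333333·167.333333) = 0.810250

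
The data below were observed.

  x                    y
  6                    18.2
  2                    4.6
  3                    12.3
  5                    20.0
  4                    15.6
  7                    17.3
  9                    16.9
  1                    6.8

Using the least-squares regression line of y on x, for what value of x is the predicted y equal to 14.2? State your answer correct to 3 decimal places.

n = 8, Σx = 37, Σy = 111.7, Σxy = 597.7, Σx² = 221
Sxx = Σx² − (Σx)²/n = 221 − 171.125 = 49.875
Sxy = Σxy − (Σx)(Σy)/n = 597.7 − 516.6125 = 81.0875
b = Sxy/Sxx = 81.0875/49.875 = 1.625815
a = ȳ − b·x̄ = 13.9625 − 1.625815·4.625 = 6.443108
Set a + b·x = 14.2: x = (14.2 − 6.443108) / 1.625815 = 4.771081

4.771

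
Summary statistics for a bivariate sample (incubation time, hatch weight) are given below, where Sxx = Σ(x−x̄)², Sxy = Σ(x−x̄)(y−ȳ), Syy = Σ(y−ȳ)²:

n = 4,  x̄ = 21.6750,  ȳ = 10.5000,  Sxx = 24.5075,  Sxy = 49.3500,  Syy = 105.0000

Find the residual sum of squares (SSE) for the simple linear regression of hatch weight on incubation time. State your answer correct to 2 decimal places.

5.63

b = Sxy/Sxx = 49.35/24.5075 = 2.013669
SSE = Syy − b·Sxy = 105 − 2.013669·49.35 = 5.625421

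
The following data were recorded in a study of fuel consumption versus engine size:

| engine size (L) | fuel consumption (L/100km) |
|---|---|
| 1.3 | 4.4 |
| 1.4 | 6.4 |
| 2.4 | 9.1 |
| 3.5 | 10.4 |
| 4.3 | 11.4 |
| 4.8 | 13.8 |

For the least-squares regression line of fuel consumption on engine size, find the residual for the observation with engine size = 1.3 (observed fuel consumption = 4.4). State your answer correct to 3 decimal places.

n = 6, Σx = 17.7, Σy = 55.5, Σxy = 188.18, Σx² = 63.19
Sxx = Σx² − (Σx)²/n = 63.19 − 52.215 = 10.975
Sxy = Σxy − (Σx)(Σy)/n = 188.18 − 163.725 = 24.455
b = Sxy/Sxx = 24.455/10.975 = 2.228246
a = ȳ − b·x̄ = 9.25 − 2.228246·2.95 = 2.676674
ŷ(1.3) = 2.676674 + 2.228246·1.3 = 5.573394
residual = y − ŷ = 4.4 − 5.573394 = -1.173394

-1.173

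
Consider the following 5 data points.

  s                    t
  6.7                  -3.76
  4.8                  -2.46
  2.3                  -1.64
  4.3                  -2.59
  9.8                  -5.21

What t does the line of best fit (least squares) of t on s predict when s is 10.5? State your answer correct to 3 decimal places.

-5.523

n = 5, Σx = 27.9, Σy = -15.66, Σxy = -102.967, Σx² = 187.75
Sxx = Σx² − (Σx)²/n = 187.75 − 155.682 = 32.068
Sxy = Σxy − (Σx)(Σy)/n = -102.967 − (-87.3828) = -15.5842
b = Sxy/Sxx = -15.5842/32.068 = -0.485974
a = ȳ − b·x̄ = -3.132 − (-0.485974)·5.58 = -0.420268
ŷ(10.5) = a + b·10.5 = -0.420268 + (-0.485974)·10.5 = -5.522990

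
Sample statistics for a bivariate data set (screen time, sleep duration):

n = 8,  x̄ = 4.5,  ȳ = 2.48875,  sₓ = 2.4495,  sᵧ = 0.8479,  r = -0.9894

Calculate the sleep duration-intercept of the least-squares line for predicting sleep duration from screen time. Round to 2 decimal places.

b = r · sᵧ/sₓ = -0.9894 · 0.8479/2.4495 = -0.342483
a = ȳ − b·x̄ = 2.48875 − (-0.342483)·4.5 = 4.029924

4.03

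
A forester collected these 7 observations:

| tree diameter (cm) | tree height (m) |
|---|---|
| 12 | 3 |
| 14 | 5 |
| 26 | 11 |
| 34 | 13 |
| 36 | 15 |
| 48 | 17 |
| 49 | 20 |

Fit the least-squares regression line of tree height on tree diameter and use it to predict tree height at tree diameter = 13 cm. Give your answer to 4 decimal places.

4.4999

n = 7, Σx = 219, Σy = 84, Σxy = 3170, Σx² = 8173
Sxx = Σx² − (Σx)²/n = 8173 − 6851.571429 = 1321.428571
Sxy = Σxy − (Σx)(Σy)/n = 3170 − 2628 = 542
b = Sxy/Sxx = 542/1321.428571 = 0.410162
a = ȳ − b·x̄ = 12 − 0.410162·31.285714 = -0.832216
ŷ(13) = a + b·13 = -0.832216 + 0.410162·13 = 4.499892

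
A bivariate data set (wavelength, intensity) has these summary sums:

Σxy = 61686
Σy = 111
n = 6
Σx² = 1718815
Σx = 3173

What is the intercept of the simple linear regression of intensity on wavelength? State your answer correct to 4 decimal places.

-20.1714

Sxx = Σx² − (Σx)²/n = 1718815 − 1677988.166667 = 40826.833333
Sxy = Σxy − (Σx)(Σy)/n = 61686 − 58700.5 = 2985.5
b = Sxy/Sxx = 2985.5/40826.833333 = 0.073126
a = ȳ − b·x̄ = 18.5 − 0.073126·528.833333 = -20.171427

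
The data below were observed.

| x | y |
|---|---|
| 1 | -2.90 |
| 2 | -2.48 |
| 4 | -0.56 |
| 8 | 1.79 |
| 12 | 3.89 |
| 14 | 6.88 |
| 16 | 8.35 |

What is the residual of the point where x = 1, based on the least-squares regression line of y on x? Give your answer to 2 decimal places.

0.20

n = 7, Σx = 57, Σy = 14.97, Σxy = 280.82, Σx² = 681
Sxx = Σx² − (Σx)²/n = 681 − 464.142857 = 216.857143
Sxy = Σxy − (Σx)(Σy)/n = 280.82 − 121.898571 = 158.921429
b = Sxy/Sxx = 158.921429/216.857143 = 0.732839
a = ȳ − b·x̄ = 2.138571 − 0.732839·8.142857 = -3.828834
ŷ(1) = -3.828834 + 0.732839·1 = -3.095995
residual = y − ŷ = -2.90 − (-3.095995) = 0.195995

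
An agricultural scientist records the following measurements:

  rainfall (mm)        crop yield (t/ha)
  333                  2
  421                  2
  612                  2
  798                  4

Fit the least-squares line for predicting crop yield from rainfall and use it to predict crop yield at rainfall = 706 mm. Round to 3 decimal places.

n = 4, Σx = 2164, Σy = 10, Σxy = 5924, Σx² = 1299478
Sxx = Σx² − (Σx)²/n = 1299478 − 1170724 = 128754
Sxy = Σxy − (Σx)(Σy)/n = 5924 − 5410 = 514
b = Sxy/Sxx = 514/128754 = 0.003992
a = ȳ − b·x̄ = 2.5 − 0.003992·541 = 0.340269
ŷ(706) = a + b·706 = 0.340269 + 0.003992·706 = 3.158698

3.159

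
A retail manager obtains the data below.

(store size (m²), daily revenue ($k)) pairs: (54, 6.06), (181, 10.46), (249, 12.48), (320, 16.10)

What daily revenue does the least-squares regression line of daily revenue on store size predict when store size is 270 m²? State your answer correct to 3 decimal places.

n = 4, Σx = 804, Σy = 45.1, Σxy = 10480.02, Σx² = 200078
Sxx = Σx² − (Σx)²/n = 200078 − 161604 = 38474
Sxy = Σxy − (Σx)(Σy)/n = 10480.02 − 9065.1 = 1414.92
b = Sxy/Sxx = 1414.92/38474 = 0.036776
a = ȳ − b·x̄ = 11.275 − 0.036776·201 = 3.883023
ŷ(270) = a + b·270 = 3.883023 + 0.036776·270 = 13.812544

13.813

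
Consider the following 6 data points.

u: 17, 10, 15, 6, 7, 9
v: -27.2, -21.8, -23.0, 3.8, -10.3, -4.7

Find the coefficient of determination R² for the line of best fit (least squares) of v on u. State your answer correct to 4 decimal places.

0.7385

n = 6, Σx = 64, Σy = -83.2, Σxy = -1117, Σx² = 780, Σy² = 1886.7
Sxx = Σx² − (Σx)²/n = 780 − 682.666667 = 97.333333
Sxy = Σxy − (Σx)(Σy)/n = -1117 − (-887.466667) = -229.533333
Syy = Σy² − (Σy)²/n = 1886.7 − 1153.706667 = 732.993333
R² = Sxy²/(Sxx·Syy) = (-229.533333)²/(97.333333·732.993333) = 0.738465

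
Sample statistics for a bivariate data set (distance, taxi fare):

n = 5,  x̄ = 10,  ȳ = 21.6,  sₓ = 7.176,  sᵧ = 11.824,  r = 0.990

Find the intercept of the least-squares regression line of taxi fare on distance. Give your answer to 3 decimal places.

b = r · sᵧ/sₓ = 0.99 · 11.824/7.176 = 1.631237
a = ȳ − b·x̄ = 21.6 − 1.631237·10 = 5.287625

5.288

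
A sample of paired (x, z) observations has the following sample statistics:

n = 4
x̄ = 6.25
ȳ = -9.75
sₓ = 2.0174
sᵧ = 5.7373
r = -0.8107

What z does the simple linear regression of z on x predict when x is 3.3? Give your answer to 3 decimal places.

-2.949

b = r · sᵧ/sₓ = -0.8107 · 5.7373/2.0174 = -2.305556
a = ȳ − b·x̄ = -9.75 − (-2.305556)·6.25 = 4.659726
ŷ(3.3) = a + b·3.3 = 4.659726 + (-2.305556)·3.3 = -2.948609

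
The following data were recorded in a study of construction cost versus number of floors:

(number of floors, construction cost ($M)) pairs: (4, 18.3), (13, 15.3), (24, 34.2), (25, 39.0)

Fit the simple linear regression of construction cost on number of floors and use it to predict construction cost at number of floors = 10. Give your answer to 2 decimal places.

20.01

n = 4, Σx = 66, Σy = 106.8, Σxy = 2067.9, Σx² = 1386
Sxx = Σx² − (Σx)²/n = 1386 − 1089 = 297
Sxy = Σxy − (Σx)(Σy)/n = 2067.9 − 1762.2 = 305.7
b = Sxy/Sxx = 305.7/297 = 1.029293
a = ȳ − b·x̄ = 26.7 − 1.029293·16.5 = 9.716667
ŷ(10) = a + b·10 = 9.716667 + 1.029293·10 = 20.009596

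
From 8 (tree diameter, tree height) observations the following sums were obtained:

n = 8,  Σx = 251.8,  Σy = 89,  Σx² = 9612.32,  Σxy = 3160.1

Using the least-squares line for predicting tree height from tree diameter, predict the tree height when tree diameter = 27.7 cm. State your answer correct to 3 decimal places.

Sxx = Σx² − (Σx)²/n = 9612.32 − 7925.405 = 1686.915
Sxy = Σxy − (Σx)(Σy)/n = 3160.1 − 2801.275 = 358.825
b = Sxy/Sxx = 358.825/1686.915 = 0.212711
a = ȳ − b·x̄ = 11.125 − 0.212711·31.475 = 4.429928
ŷ(27.7) = a + b·27.7 = 4.429928 + 0.212711·27.7 = 10.322017

10.322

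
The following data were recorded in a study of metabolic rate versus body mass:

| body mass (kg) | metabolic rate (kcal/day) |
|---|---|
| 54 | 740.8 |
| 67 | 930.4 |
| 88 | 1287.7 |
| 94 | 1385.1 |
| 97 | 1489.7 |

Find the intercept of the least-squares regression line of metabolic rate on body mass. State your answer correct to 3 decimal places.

n = 5, Σx = 400, Σy = 5833.7, Σxy = 490357.9, Σx² = 33394
Sxx = Σx² − (Σx)²/n = 33394 − 32000 = 1394
Sxy = Σxy − (Σx)(Σy)/n = 490357.9 − 466696 = 23661.9
b = Sxy/Sxx = 23661.9/1394 = 16.974103
a = ȳ − b·x̄ = 1166.74 − 16.974103·80 = -191.188264

-191.188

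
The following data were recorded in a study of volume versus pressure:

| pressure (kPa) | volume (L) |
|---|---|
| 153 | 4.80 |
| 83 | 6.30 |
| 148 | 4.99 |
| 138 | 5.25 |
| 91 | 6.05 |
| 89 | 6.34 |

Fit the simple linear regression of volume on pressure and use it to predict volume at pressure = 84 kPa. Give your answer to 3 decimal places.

6.313

n = 6, Σx = 702, Σy = 33.73, Σxy = 3835.13, Σx² = 87448
Sxx = Σx² − (Σx)²/n = 87448 − 82134 = 5314
Sxy = Σxy − (Σx)(Σy)/n = 3835.13 − 3946.41 = -111.28
b = Sxy/Sxx = -111.28/5314 = -0.020941
a = ȳ − b·x̄ = 5.621667 − (-0.020941)·117 = 8.071753
ŷ(84) = a + b·84 = 8.071753 + (-0.020941)·84 = 6.312717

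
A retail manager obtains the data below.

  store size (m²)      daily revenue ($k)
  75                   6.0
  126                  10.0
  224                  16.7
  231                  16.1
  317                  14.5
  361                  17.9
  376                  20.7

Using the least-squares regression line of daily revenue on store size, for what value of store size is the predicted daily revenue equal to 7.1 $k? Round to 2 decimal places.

54.21

n = 7, Σx = 1710, Σy = 101.9, Σxy = 28011.5, Σx² = 497224
Sxx = Σx² − (Σx)²/n = 497224 − 417728.571429 = 79495.428571
Sxy = Σxy − (Σx)(Σy)/n = 28011.5 − 24892.714286 = 3118.785714
b = Sxy/Sxx = 3118.785714/79495.428571 = 0.039232
a = ȳ − b·x̄ = 14.557143 − 0.039232·244.285714 = 4.973261
Set a + b·x = 7.1: x = (7.1 − 4.973261) / 0.039232 = 54.208927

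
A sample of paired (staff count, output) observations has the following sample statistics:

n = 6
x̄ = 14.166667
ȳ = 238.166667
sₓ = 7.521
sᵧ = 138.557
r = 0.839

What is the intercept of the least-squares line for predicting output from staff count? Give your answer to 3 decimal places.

19.198

b = r · sᵧ/sₓ = 0.839 · 138.557/7.521 = 15.456631
a = ȳ − b·x̄ = 238.166667 − 15.456631·14.166667 = 19.197720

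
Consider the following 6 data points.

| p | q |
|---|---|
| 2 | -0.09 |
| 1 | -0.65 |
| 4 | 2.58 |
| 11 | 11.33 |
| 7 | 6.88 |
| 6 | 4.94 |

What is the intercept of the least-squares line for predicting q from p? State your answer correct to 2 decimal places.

-2.24

n = 6, Σx = 31, Σy = 24.99, Σxy = 211.92, Σx² = 227
Sxx = Σx² − (Σx)²/n = 227 − 160.166667 = 66.833333
Sxy = Σxy − (Σx)(Σy)/n = 211.92 − 129.115 = 82.805
b = Sxy/Sxx = 82.805/66.833333 = 1.238978
a = ȳ − b·x̄ = 4.165 − 1.238978·5.166667 = -2.236384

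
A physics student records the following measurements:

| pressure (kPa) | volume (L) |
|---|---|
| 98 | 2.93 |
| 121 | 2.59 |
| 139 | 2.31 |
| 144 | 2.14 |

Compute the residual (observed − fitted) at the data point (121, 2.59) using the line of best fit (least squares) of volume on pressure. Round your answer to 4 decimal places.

n = 4, Σx = 502, Σy = 9.97, Σxy = 1229.78, Σx² = 64302
Sxx = Σx² − (Σx)²/n = 64302 − 63001 = 1301
Sxy = Σxy − (Σx)(Σy)/n = 1229.78 − 1251.235 = -21.455
b = Sxy/Sxx = -21.455/1301 = -0.016491
a = ȳ − b·x̄ = 2.4925 − (-0.016491)·125.5 = 4.562141
ŷ(121) = 4.562141 + (-0.016491)·121 = 2.566710
residual = y − ŷ = 2.59 − 2.566710 = 0.023290

0.0233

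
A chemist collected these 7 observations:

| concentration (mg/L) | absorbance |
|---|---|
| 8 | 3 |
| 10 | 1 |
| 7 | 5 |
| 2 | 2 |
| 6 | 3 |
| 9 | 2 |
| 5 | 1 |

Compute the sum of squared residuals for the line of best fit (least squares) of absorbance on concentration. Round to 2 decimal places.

11.71

n = 7, Σx = 47, Σy = 17, Σxy = 114, Σx² = 359, Σy² = 53
Sxx = Σx² − (Σx)²/n = 359 − 315.571429 = 43.428571
Sxy = Σxy − (Σx)(Σy)/n = 114 − 114.142857 = -0.142857
Syy = Σy² − (Σy)²/n = 53 − 41.285714 = 11.714286
b = Sxy/Sxx = -0.142857/43.428571 = -0.003289
SSE = Syy − b·Sxy = 11.714286 − (-0.003289)·(-0.142857) = 11.713816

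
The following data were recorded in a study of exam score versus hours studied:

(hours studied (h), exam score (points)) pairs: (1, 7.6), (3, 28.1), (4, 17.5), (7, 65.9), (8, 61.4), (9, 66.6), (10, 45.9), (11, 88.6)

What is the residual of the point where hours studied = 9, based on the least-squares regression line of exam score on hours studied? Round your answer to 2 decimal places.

2.53

n = 8, Σx = 53, Σy = 381.6, Σxy = 3147.4, Σx² = 441
Sxx = Σx² − (Σx)²/n = 441 − 351.125 = 89.875
Sxy = Σxy − (Σx)(Σy)/n = 3147.4 − 2528.1 = 619.3
b = Sxy/Sxx = 619.3/89.875 = 6.890682
a = ȳ − b·x̄ = 47.7 − 6.890682·6.625 = 2.049235
ŷ(9) = 2.049235 + 6.890682·9 = 64.065369
residual = y − ŷ = 66.6 − 64.065369 = 2.534631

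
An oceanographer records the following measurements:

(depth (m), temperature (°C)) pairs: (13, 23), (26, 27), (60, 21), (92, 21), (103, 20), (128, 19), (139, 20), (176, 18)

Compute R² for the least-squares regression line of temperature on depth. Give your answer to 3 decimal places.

0.716

n = 8, Σx = 737, Σy = 169, Σxy = 14633, Σx² = 90199, Σy² = 3625
Sxx = Σx² − (Σx)²/n = 90199 − 67896.125 = 22302.875
Sxy = Σxy − (Σx)(Σy)/n = 14633 − 15569.125 = -936.125
Syy = Σy² − (Σy)²/n = 3625 − 3570.125 = 54.875
R² = Sxy²/(Sxx·Syy) = (-936.125)²/(22302.875·54.875) = 0.716032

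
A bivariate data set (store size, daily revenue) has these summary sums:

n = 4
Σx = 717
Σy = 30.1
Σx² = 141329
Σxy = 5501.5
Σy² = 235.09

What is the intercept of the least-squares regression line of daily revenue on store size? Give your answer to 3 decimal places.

6.040

Sxx = Σx² − (Σx)²/n = 141329 − 128522.25 = 12806.75
Sxy = Σxy − (Σx)(Σy)/n = 5501.5 − 5395.425 = 106.075
b = Sxy/Sxx = 106.075/12806.75 = 0.008283
a = ȳ − b·x̄ = 7.525 − 0.008283·179.25 = 6.040319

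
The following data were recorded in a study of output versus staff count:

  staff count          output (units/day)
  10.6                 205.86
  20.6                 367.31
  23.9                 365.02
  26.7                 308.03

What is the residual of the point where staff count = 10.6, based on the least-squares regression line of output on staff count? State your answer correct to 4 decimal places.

n = 4, Σx = 81.8, Σy = 1246.22, Σxy = 26697.081, Σx² = 1820.82
Sxx = Σx² − (Σx)²/n = 1820.82 − 1672.81 = 148.01
Sxy = Σxy − (Σx)(Σy)/n = 26697.081 − 25485.199 = 1211.882
b = Sxy/Sxx = 1211.882/148.01 = 8.187839
a = ȳ − b·x̄ = 311.555 − 8.187839·20.45 = 144.113699
ŷ(10.6) = 144.113699 + 8.187839·10.6 = 230.904789
residual = y − ŷ = 205.86 − 230.904789 = -25.044789

-25.0448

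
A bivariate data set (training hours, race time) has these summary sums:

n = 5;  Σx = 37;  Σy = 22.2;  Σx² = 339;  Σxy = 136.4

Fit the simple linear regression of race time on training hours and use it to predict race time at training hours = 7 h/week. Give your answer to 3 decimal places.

4.611

Sxx = Σx² − (Σx)²/n = 339 − 273.8 = 65.2
Sxy = Σxy − (Σx)(Σy)/n = 136.4 − 164.28 = -27.88
b = Sxy/Sxx = -27.88/65.2 = -0.427607
a = ȳ − b·x̄ = 4.44 − (-0.427607)·7.4 = 7.604294
ŷ(7) = a + b·7 = 7.604294 + (-0.427607)·7 = 4.611043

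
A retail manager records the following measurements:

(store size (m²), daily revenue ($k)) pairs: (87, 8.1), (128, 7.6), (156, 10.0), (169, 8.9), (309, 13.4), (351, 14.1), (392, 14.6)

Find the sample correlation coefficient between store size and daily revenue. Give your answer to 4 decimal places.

0.9758

n = 7, Σx = 1592, Σy = 76.7, Σxy = 19554.5, Σx² = 449196, Σy² = 894.11
Sxx = Σx² − (Σx)²/n = 449196 − 362066.285714 = 87129.714286
Sxy = Σxy − (Σx)(Σy)/n = 19554.5 − 17443.771429 = 2110.728571
Syy = Σy² − (Σy)²/n = 894.11 − 840.412857 = 53.697143
r = Sxy/√(Sxx·Syy) = 2110.728571/√(4678616.715102) = 2110.728571/2163.011030 = 0.975829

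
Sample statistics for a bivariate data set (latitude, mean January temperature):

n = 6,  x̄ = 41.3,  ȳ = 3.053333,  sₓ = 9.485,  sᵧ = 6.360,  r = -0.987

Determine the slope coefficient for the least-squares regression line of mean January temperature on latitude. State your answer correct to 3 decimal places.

b = r · sᵧ/sₓ = -0.987 · 6.36/9.485 = -0.661815

-0.662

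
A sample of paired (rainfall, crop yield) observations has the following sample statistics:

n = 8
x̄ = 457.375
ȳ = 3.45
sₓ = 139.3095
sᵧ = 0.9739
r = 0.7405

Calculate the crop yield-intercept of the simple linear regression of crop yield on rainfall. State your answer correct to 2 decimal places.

1.08

b = r · sᵧ/sₓ = 0.7405 · 0.9739/139.3095 = 0.005177
a = ȳ − b·x̄ = 3.45 − 0.005177·457.375 = 1.082276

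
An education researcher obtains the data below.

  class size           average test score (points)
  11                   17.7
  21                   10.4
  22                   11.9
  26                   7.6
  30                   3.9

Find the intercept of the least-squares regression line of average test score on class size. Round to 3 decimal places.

25.929

n = 5, Σx = 110, Σy = 51.5, Σxy = 989.5, Σx² = 2622
Sxx = Σx² − (Σx)²/n = 2622 − 2420 = 202
Sxy = Σxy − (Σx)(Σy)/n = 989.5 − 1133 = -143.5
b = Sxy/Sxx = -143.5/202 = -0.710396
a = ȳ − b·x̄ = 10.3 − (-0.710396)·22 = 25.928713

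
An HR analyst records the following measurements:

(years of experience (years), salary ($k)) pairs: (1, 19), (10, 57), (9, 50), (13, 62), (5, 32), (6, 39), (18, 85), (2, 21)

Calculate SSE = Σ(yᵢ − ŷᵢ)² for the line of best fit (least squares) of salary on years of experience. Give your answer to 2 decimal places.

29.94

n = 8, Σx = 64, Σy = 365, Σxy = 3811, Σx² = 740, Σy² = 20165
Sxx = Σx² − (Σx)²/n = 740 − 512 = 228
Sxy = Σxy − (Σx)(Σy)/n = 3811 − 2920 = 891
Syy = Σy² − (Σy)²/n = 20165 − 16653.125 = 3511.875
b = Sxy/Sxx = 891/228 = 3.907895
SSE = Syy − b·Sxy = 3511.875 − 3.907895·891 = 29.940789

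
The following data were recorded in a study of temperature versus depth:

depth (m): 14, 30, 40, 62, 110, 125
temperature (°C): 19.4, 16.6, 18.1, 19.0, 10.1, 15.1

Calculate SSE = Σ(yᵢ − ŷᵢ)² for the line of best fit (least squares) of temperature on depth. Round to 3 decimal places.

27.588

n = 6, Σx = 381, Σy = 98.3, Σxy = 5670.1, Σx² = 34265, Σy² = 1670.55
Sxx = Σx² − (Σx)²/n = 34265 − 24193.5 = 10071.5
Sxy = Σxy − (Σx)(Σy)/n = 5670.1 − 6242.05 = -571.95
Syy = Σy² − (Σy)²/n = 1670.55 − 1610.481667 = 60.068333
b = Sxy/Sxx = -571.95/10071.5 = -0.056789
SSE = Syy − b·Sxy = 60.068333 − (-0.056789)·(-571.95) = 27.587888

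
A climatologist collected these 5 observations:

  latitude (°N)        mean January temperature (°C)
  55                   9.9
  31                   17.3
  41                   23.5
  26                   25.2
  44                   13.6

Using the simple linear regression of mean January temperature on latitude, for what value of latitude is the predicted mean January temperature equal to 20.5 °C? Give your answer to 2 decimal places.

33.51

n = 5, Σx = 197, Σy = 89.5, Σxy = 3297.9, Σx² = 8279
Sxx = Σx² − (Σx)²/n = 8279 − 7761.8 = 517.2
Sxy = Σxy − (Σx)(Σy)/n = 3297.9 − 3526.3 = -228.4
b = Sxy/Sxx = -228.4/517.2 = -0.441609
a = ȳ − b·x̄ = 17.9 − (-0.441609)·39.4 = 35.299381
Set a + b·x = 20.5: x = (20.5 − 35.299381) / (-0.441609) = 33.512434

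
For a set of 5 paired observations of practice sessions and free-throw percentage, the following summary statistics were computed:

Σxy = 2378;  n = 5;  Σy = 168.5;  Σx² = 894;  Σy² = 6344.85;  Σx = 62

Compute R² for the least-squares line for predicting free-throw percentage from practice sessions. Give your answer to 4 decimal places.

0.9983

Sxx = Σx² − (Σx)²/n = 894 − 768.8 = 125.2
Sxy = Σxy − (Σx)(Σy)/n = 2378 − 2089.4 = 288.6
Syy = Σy² − (Σy)²/n = 6344.85 − 5678.45 = 666.4
R² = Sxy²/(Sxx·Syy) = (288.6)²/(125.2·666.4) = 0.998282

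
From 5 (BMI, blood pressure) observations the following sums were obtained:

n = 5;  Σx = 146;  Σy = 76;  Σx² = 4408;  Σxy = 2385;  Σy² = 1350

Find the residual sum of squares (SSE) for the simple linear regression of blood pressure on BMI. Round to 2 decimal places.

Sxx = Σx² − (Σx)²/n = 4408 − 4263.2 = 144.8
Sxy = Σxy − (Σx)(Σy)/n = 2385 − 2219.2 = 165.8
Syy = Σy² − (Σy)²/n = 1350 − 1155.2 = 194.8
b = Sxy/Sxx = 165.8/144.8 = 1.145028
SSE = Syy − b·Sxy = 194.8 − 1.145028·165.8 = 4.954420

4.95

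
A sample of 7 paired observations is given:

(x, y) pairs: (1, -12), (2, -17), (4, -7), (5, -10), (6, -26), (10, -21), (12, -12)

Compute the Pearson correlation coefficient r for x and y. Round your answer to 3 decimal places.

n = 7, Σx = 40, Σy = -105, Σxy = -634, Σx² = 326, Σy² = 1843
Sxx = Σx² − (Σx)²/n = 326 − 228.571429 = 97.428571
Sxy = Σxy − (Σx)(Σy)/n = -634 − (-600) = -34
Syy = Σy² − (Σy)²/n = 1843 − 1575 = 268
r = Sxy/√(Sxx·Syy) = -34/√(26110.857143) = -34/161.588543 = -0.210411

-0.210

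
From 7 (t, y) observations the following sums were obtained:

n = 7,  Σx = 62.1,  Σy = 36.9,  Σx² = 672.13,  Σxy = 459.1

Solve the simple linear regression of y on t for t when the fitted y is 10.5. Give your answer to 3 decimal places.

Sxx = Σx² − (Σx)²/n = 672.13 − 550.915714 = 121.214286
Sxy = Σxy − (Σx)(Σy)/n = 459.1 − 327.355714 = 131.744286
b = Sxy/Sxx = 131.744286/121.214286 = 1.086871
a = ȳ − b·x̄ = 5.271429 − 1.086871·8.871429 = -4.370669
Set a + b·x = 10.5: x = (10.5 − (-4.370669)) / 1.086871 = 13.682093

13.682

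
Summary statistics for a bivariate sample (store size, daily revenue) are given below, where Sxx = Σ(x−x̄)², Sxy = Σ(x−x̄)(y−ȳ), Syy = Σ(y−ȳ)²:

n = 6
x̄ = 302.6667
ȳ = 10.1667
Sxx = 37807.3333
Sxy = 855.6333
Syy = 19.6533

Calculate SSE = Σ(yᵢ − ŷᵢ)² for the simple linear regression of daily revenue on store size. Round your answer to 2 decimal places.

b = Sxy/Sxx = 855.6333/37807.3333 = 0.022631
SSE = Syy − b·Sxy = 19.6533 − 0.022631·855.6333 = 0.289111

0.29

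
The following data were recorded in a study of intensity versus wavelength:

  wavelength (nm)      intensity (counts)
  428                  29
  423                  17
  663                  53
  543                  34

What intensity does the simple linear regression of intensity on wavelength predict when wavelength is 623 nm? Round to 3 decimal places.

n = 4, Σx = 2057, Σy = 133, Σxy = 73204, Σx² = 1096531
Sxx = Σx² − (Σx)²/n = 1096531 − 1057812.25 = 38718.75
Sxy = Σxy − (Σx)(Σy)/n = 73204 − 68395.25 = 4808.75
b = Sxy/Sxx = 4808.75/38718.75 = 0.124197
a = ȳ − b·x̄ = 33.25 − 0.124197·514.25 = -30.618273
ŷ(623) = a + b·623 = -30.618273 + 0.124197·623 = 46.756416

46.756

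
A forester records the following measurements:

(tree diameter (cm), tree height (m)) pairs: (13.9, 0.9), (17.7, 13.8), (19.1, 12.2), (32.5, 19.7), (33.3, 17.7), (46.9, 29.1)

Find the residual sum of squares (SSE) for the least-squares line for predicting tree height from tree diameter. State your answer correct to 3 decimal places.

62.535

n = 6, Σx = 163.4, Σy = 93.4, Σxy = 3084.24, Σx² = 5236.06, Σy² = 1888.28
Sxx = Σx² − (Σx)²/n = 5236.06 − 4449.926667 = 786.133333
Sxy = Σxy − (Σx)(Σy)/n = 3084.24 − 2543.593333 = 540.646667
Syy = Σy² − (Σy)²/n = 1888.28 − 1453.926667 = 434.353333
b = Sxy/Sxx = 540.646667/786.133333 = 0.687729
SSE = Syy − b·Sxy = 434.353333 − 0.687729·540.646667 = 62.534959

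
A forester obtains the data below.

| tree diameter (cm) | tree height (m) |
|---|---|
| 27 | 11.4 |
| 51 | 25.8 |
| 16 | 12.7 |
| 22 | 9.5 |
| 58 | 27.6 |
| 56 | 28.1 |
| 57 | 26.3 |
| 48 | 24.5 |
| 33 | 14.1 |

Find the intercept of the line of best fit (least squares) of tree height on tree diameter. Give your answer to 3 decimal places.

n = 9, Σx = 368, Σy = 180, Σxy = 8350.6, Σx² = 17212
Sxx = Σx² − (Σx)²/n = 17212 − 15047.111111 = 2164.888889
Sxy = Σxy − (Σx)(Σy)/n = 8350.6 − 7360 = 990.6
b = Sxy/Sxx = 990.6/2164.888889 = 0.457575
a = ȳ − b·x̄ = 20 − 0.457575·40.888889 = 1.290248

1.290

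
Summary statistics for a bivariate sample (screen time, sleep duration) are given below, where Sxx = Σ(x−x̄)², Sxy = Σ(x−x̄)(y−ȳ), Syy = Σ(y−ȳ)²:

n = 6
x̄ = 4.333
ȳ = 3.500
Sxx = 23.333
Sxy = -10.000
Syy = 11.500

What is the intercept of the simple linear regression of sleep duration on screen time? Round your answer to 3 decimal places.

b = Sxy/Sxx = -10/23.333 = -0.428578
a = ȳ − b·x̄ = 3.5 − (-0.428578)·4.333 = 5.357027

5.357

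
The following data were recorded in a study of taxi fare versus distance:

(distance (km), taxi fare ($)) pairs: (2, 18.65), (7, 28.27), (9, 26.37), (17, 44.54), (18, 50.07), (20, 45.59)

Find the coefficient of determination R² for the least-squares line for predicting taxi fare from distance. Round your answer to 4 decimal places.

n = 6, Σx = 73, Σy = 213.49, Σxy = 3042.76, Σx² = 1147, Σy² = 8411.6569
Sxx = Σx² − (Σx)²/n = 1147 − 888.166667 = 258.833333
Sxy = Σxy − (Σx)(Σy)/n = 3042.76 − 2597.461667 = 445.298333
Syy = Σy² − (Σy)²/n = 8411.6569 − 7596.330017 = 815.326883
R² = Sxy²/(Sxx·Syy) = (445.298333)²/(258.833333·815.326883) = 0.939615

0.9396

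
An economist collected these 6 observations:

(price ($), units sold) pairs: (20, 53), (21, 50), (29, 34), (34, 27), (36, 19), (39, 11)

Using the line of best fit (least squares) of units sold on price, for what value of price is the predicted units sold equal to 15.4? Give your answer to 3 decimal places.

n = 6, Σx = 179, Σy = 194, Σxy = 5127, Σx² = 5655
Sxx = Σx² − (Σx)²/n = 5655 − 5340.166667 = 314.833333
Sxy = Σxy − (Σx)(Σy)/n = 5127 − 5787.666667 = -660.666667
b = Sxy/Sxx = -660.666667/314.833333 = -2.098465
a = ȳ − b·x̄ = 32.333333 − (-2.098465)·29.833333 = 94.937533
Set a + b·x = 15.4: x = (15.4 − 94.937533) / (-2.098465) = 37.902725

37.903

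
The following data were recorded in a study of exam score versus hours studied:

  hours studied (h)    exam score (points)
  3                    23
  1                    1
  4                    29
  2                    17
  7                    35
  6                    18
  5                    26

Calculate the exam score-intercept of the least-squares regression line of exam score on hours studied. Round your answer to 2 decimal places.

6.00

n = 7, Σx = 28, Σy = 149, Σxy = 703, Σx² = 140
Sxx = Σx² − (Σx)²/n = 140 − 112 = 28
Sxy = Σxy − (Σx)(Σy)/n = 703 − 596 = 107
b = Sxy/Sxx = 107/28 = 3.821429
a = ȳ − b·x̄ = 21.285714 − 3.821429·4 = 6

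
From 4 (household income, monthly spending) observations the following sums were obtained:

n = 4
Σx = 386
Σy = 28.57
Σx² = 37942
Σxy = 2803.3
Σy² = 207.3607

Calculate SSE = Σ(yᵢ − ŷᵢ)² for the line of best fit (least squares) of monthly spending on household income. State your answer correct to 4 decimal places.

0.2068

Sxx = Σx² − (Σx)²/n = 37942 − 37249 = 693
Sxy = Σxy − (Σx)(Σy)/n = 2803.3 − 2757.005 = 46.295
Syy = Σy² − (Σy)²/n = 207.3607 − 204.061225 = 3.299475
b = Sxy/Sxx = 46.295/693 = 0.066804
SSE = Syy − b·Sxy = 3.299475 − 0.066804·46.295 = 0.206795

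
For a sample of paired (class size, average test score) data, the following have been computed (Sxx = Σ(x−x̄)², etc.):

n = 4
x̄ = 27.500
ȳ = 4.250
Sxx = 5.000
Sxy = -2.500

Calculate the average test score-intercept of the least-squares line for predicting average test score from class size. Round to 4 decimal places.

18.0000

b = Sxy/Sxx = -2.5/5 = -0.5
a = ȳ − b·x̄ = 4.25 − (-0.5)·27.5 = 18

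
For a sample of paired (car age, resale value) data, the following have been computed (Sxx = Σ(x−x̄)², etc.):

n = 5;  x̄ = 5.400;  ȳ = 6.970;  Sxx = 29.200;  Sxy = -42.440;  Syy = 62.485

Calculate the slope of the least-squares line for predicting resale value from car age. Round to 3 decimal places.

-1.453

b = Sxy/Sxx = -42.44/29.2 = -1.453425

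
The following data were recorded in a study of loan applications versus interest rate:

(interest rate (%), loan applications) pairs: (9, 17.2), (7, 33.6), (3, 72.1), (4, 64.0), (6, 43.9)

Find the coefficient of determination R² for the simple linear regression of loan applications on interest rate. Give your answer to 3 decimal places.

0.998

n = 5, Σx = 29, Σy = 230.8, Σxy = 1125.7, Σx² = 191, Σy² = 12646.42
Sxx = Σx² − (Σx)²/n = 191 − 168.2 = 22.8
Sxy = Σxy − (Σx)(Σy)/n = 1125.7 − 1338.64 = -212.94
Syy = Σy² − (Σy)²/n = 12646.42 − 10653.728 = 1992.692
R² = Sxy²/(Sxx·Syy) = (-212.94)²/(22.8·1992.692) = 0.998021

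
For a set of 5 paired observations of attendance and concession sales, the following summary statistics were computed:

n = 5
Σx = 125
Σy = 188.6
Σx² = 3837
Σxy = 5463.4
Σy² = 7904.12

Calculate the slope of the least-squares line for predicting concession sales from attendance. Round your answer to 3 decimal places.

Sxx = Σx² − (Σx)²/n = 3837 − 3125 = 712
Sxy = Σxy − (Σx)(Σy)/n = 5463.4 − 4715 = 748.4
b = Sxy/Sxx = 748.4/712 = 1.051124

1.051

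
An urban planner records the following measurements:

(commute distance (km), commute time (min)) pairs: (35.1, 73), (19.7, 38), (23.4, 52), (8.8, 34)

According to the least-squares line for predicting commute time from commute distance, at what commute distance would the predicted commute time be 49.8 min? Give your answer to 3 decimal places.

22.108

n = 4, Σx = 87, Σy = 197, Σxy = 4826.9, Σx² = 2245.1
Sxx = Σx² − (Σx)²/n = 2245.1 − 1892.25 = 352.85
Sxy = Σxy − (Σx)(Σy)/n = 4826.9 − 4284.75 = 542.15
b = Sxy/Sxx = 542.15/352.85 = 1.536489
a = ȳ − b·x̄ = 49.25 − 1.536489·21.75 = 15.831373
Set a + b·x = 49.8: x = (49.8 − 15.831373) / 1.536489 = 22.107959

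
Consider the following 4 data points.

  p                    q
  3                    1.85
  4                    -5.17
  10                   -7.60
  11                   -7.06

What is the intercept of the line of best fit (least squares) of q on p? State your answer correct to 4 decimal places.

1.5152

n = 4, Σx = 28, Σy = -17.98, Σxy = -168.79, Σx² = 246
Sxx = Σx² − (Σx)²/n = 246 − 196 = 50
Sxy = Σxy − (Σx)(Σy)/n = -168.79 − (-125.86) = -42.93
b = Sxy/Sxx = -42.93/50 = -0.8586
a = ȳ − b·x̄ = -4.495 − (-0.8586)·7 = 1.5152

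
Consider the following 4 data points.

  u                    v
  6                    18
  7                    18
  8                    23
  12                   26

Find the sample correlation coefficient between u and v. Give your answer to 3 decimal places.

n = 4, Σx = 33, Σy = 85, Σxy = 730, Σx² = 293, Σy² = 1853
Sxx = Σx² − (Σx)²/n = 293 − 272.25 = 20.75
Sxy = Σxy − (Σx)(Σy)/n = 730 − 701.25 = 28.75
Syy = Σy² − (Σy)²/n = 1853 − 1806.25 = 46.75
r = Sxy/√(Sxx·Syy) = 28.75/√(970.0625) = 28.75/31.145826 = 0.923077

0.923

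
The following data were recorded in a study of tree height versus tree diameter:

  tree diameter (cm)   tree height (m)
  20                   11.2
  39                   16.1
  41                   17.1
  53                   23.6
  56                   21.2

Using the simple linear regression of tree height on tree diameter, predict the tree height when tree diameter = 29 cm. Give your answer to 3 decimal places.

13.697

n = 5, Σx = 209, Σy = 89.2, Σxy = 3991, Σx² = 9547
Sxx = Σx² − (Σx)²/n = 9547 − 8736.2 = 810.8
Sxy = Σxy − (Σx)(Σy)/n = 3991 − 3728.56 = 262.44
b = Sxy/Sxx = 262.44/810.8 = 0.323680
a = ȳ − b·x̄ = 17.84 − 0.323680·41.8 = 4.310163
ŷ(29) = a + b·29 = 4.310163 + 0.323680·29 = 13.696892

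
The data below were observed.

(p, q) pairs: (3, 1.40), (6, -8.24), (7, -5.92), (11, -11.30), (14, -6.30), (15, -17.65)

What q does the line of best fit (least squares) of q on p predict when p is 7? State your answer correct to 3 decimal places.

-5.617

n = 6, Σx = 56, Σy = -48.01, Σxy = -563.93, Σx² = 636
Sxx = Σx² − (Σx)²/n = 636 − 522.666667 = 113.333333
Sxy = Σxy − (Σx)(Σy)/n = -563.93 − (-448.093333) = -115.836667
b = Sxy/Sxx = -115.836667/113.333333 = -1.022088
a = ȳ − b·x̄ = -8.001667 − (-1.022088)·9.333333 = 1.537824
ŷ(7) = a + b·7 = 1.537824 + (-1.022088)·7 = -5.616794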